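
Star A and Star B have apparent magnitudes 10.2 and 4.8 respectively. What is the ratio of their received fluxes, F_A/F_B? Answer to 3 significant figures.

Δm = 10.2 − (4.8) = 5.4
Flux ratio = 10^(−0.4 Δm) = 10^(−0.4 × 5.4) = 10^-2.160 = 6.918×10^-3

F_A/F_B ≈ 6.92×10^-3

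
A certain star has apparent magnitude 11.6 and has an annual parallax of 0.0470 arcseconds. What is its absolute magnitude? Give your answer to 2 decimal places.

d = 1/p = 1/0.0470″ = 21.28 pc
5 log₁₀(d/10 pc) = 5 log₁₀(21.28) − 5 = 1.640
M = m − 5 log₁₀(d/10) = 11.6 − 1.640 = 9.960

M ≈ 9.96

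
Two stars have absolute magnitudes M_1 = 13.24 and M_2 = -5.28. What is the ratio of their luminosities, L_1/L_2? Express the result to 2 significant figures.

L_1/L_2 ≈ 3.9×10^-8

ΔM = M_1 − M_2 = 18.52
L_1/L_2 = 10^(−0.4 ΔM) = 10^-7.408 = 3.908×10^-8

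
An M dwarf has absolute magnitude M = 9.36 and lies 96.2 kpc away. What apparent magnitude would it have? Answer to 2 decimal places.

m ≈ 29.28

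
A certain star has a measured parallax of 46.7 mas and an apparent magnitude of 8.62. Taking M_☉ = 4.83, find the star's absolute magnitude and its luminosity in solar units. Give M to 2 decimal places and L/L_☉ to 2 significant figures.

M ≈ 6.97; L/L_☉ ≈ 0.14

d = 1/p = 1000/46.7 mas = 21.41 pc
M = m − 5 log₁₀ d + 5 = 8.62 − 5·1.3307 + 5 = 6.967
M − M_☉ = 6.967 − 4.83 = 2.137
L/L_☉ = 10^(−0.4 × 2.137) = 0.1398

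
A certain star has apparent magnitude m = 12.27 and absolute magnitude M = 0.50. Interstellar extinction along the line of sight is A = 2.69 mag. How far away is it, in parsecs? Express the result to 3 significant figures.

d ≈ 655 pc

m − M = 5 log₁₀(d/10 pc) + A  ⇒  12.27 − (0.50) − 2.69 = 5 log₁₀(d/10)
9.080 = 5 log₁₀(d/10)
log₁₀ d = (m − M − A)/5 + 1 = 2.8160
d = 10^2.8160 = 654.6 pc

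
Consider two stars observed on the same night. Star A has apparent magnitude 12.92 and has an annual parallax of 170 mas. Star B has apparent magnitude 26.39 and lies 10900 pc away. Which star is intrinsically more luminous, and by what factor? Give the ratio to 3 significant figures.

Star B is more luminous, by a factor of 14.1.

Star A: p = 170 mas = 0.170″ → d = 1/p = 5.882 pc
Star A: M = m − 5 log₁₀ d + 5 = 12.92 − 5·0.7696 + 5 = 14.072
Star B: M = m − 5 log₁₀ d + 5 = 26.39 − 5·4.0374 + 5 = 11.203
ΔM = M_A − M_B = 14.072 − (11.203) = 2.869; smaller M is more luminous → Star B.
L ratio = 10^(0.4 |ΔM|) = 10^1.148 = 14.05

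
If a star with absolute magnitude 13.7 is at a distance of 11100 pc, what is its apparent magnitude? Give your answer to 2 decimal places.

m ≈ 28.93

m = M + 5 log₁₀ d − 5 = 13.7 + 5·4.0453 − 5 = 28.927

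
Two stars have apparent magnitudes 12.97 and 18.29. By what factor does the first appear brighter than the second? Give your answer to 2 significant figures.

130

Magnitude difference = -5.32
Flux ratio = 10^(−0.4 Δm) = 10^(−0.4 × -5.32) = 10^2.128 = 134.3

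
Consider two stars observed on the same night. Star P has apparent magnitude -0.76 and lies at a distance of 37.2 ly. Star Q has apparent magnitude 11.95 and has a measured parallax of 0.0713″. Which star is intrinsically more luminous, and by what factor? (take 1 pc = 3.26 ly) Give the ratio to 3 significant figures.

Star P is more luminous, by a factor of 80300.

Star P: d = 37.2 ly / 3.26 = 11.41 pc
Star P: M = m − 5 log₁₀ d + 5 = -0.76 − 5·1.0573 + 5 = -1.047
Star Q: d = 1/p = 1/0.0713″ = 14.03 pc
Star Q: M = m − 5 log₁₀ d + 5 = 11.95 − 5·1.1469 + 5 = 11.215
ΔM = M_P − M_Q = -1.047 − (11.215) = -12.262; smaller M is more luminous → Star P.
L ratio = 10^(0.4 |ΔM|) = 10^4.905 = 80320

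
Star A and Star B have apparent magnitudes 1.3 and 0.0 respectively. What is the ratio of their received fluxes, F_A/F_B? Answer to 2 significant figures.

Magnitude difference = 1.3
Flux ratio = 10^(−0.4 Δm) = 10^(−0.4 × 1.3) = 10^-0.520 = 0.3020

F_A/F_B ≈ 0.30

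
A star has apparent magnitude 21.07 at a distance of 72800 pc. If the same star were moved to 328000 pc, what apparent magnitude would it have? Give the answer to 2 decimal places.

m ≈ 24.34

Flux ∝ 1/d², so Δm = 5 log₁₀(d₂/d₁) = 5 log₁₀(328000/72800) = 3.269
m₂ = m₁ + Δm = 21.07 + (3.269) = 24.339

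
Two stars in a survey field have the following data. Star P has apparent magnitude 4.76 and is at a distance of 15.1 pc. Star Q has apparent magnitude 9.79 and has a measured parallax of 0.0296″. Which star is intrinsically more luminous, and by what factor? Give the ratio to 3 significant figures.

Star P: M = m − 5 log₁₀ d + 5 = 4.76 − 5·1.1790 + 5 = 3.865
Star Q: d = 1/p = 1/0.0296″ = 33.78 pc
Star Q: M = m − 5 log₁₀ d + 5 = 9.79 − 5·1.5287 + 5 = 7.146
ΔM = M_P − M_Q = 3.865 − (7.146) = -3.281; smaller M is more luminous → Star P.
L ratio = 10^(0.4 |ΔM|) = 10^1.313 = 20.54

Star P is more luminous, by a factor of 20.5.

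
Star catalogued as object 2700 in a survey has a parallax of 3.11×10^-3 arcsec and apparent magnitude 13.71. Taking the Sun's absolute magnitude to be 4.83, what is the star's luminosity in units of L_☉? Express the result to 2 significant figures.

L/L_☉ ≈ 0.29

d = 1/p = 1/3.11×10^-3″ = 321.5 pc
M = m − 5 log₁₀ d + 5 = 13.71 − 5·2.5072 + 5 = 6.174
M − M_☉ = 6.174 − 4.83 = 1.344
L/L_☉ = 10^(−0.4 × 1.344) = 0.2901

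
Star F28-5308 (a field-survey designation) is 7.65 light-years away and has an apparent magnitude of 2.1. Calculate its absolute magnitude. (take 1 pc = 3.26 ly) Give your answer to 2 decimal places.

d = 7.65 ly / 3.26 = 2.347 pc
5 log₁₀(d/10 pc) = 5 log₁₀(2.347) − 5 = -3.148
M = m − 5 log₁₀(d/10) = 2.1 + 3.148 = 5.248

M ≈ 5.25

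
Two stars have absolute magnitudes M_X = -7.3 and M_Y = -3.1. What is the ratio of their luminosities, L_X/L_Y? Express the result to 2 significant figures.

ΔM = M_X − M_Y = -4.2
L_X/L_Y = 10^(−0.4 ΔM) = 10^1.680 = 47.86

L_X/L_Y ≈ 48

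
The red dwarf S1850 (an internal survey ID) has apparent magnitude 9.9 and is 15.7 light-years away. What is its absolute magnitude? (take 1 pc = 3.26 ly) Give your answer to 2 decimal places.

d = 15.7 ly / 3.26 = 4.816 pc
5 log₁₀(d/10 pc) = 5 log₁₀(4.816) − 5 = -1.587
M = m − 5 log₁₀(d/10) = 9.9 + 1.587 = 11.487

M ≈ 11.49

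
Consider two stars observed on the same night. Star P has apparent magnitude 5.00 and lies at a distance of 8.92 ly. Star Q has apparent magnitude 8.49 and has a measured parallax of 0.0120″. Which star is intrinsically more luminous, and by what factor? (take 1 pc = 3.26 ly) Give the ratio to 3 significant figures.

Star P: d = 8.92 ly / 3.26 = 2.736 pc
Star P: M = m − 5 log₁₀ d + 5 = 5.00 − 5·0.4371 + 5 = 7.814
Star Q: d = 1/p = 1/0.0120″ = 83.33 pc
Star Q: M = m − 5 log₁₀ d + 5 = 8.49 − 5·1.9208 + 5 = 3.886
ΔM = M_P − M_Q = 7.814 − (3.886) = 3.928; smaller M is more luminous → Star Q.
L ratio = 10^(0.4 |ΔM|) = 10^1.571 = 37.27

Star Q is more luminous, by a factor of 37.3.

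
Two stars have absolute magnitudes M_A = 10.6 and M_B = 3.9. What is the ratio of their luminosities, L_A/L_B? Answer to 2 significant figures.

ΔM = M_A − M_B = 6.7
L_A/L_B = 10^(−0.4 ΔM) = 10^-2.680 = 2.089×10^-3

L_A/L_B ≈ 2.1×10^-3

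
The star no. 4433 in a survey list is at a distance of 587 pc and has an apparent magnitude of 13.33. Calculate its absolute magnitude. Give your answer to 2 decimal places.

5 log₁₀(d/10 pc) = 5 log₁₀(587.0) − 5 = 8.843
M = m − 5 log₁₀(d/10) = 13.33 − 8.843 = 4.487

M ≈ 4.49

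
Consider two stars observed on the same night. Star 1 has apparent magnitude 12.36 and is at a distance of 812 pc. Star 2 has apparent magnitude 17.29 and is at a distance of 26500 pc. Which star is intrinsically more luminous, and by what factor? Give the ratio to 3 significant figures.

Star 1: M = m − 5 log₁₀ d + 5 = 12.36 − 5·2.9096 + 5 = 2.812
Star 2: M = m − 5 log₁₀ d + 5 = 17.29 − 5·4.4232 + 5 = 0.174
ΔM = M_1 − M_2 = 2.812 − (0.174) = 2.638; smaller M is more luminous → Star 2.
L ratio = 10^(0.4 |ΔM|) = 10^1.055 = 11.36

Star 2 is more luminous, by a factor of 11.4.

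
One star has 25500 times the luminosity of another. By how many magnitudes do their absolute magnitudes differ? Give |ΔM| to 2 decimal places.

|ΔM| ≈ 11.02

Pogson: ΔM = −2.5 log₁₀(ratio) = −2.5 log₁₀(25500) = −2.5 × 4.4065 = -11.016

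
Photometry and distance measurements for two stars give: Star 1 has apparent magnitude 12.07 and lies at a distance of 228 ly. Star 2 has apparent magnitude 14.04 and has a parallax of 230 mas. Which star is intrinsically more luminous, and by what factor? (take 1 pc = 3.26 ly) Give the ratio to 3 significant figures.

Star 1 is more luminous, by a factor of 1590.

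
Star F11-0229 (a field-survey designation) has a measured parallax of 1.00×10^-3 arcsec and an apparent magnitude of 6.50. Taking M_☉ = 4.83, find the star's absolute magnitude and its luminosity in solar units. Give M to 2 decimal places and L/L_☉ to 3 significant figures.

d = 1/p = 1/1.00×10^-3″ = 1000 pc
M = m − 5 log₁₀ d + 5 = 6.50 − 5·3.0000 + 5 = -3.500
M − M_☉ = -3.500 − 4.83 = -8.330
L/L_☉ = 10^(−0.4 × -8.330) = 2148

M ≈ -3.50; L/L_☉ ≈ 2150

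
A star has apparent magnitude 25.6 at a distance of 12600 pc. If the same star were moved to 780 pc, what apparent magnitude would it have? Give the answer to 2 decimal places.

Flux ∝ 1/d², so Δm = 5 log₁₀(d₂/d₁) = 5 log₁₀(780/12600) = -6.041
m₂ = m₁ + Δm = 25.6 + (-6.041) = 19.559

m ≈ 19.56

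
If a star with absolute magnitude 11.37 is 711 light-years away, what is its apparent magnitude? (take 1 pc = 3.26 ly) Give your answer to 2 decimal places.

m ≈ 18.06

d = 711 ly / 3.26 = 218.1 pc
m = M + 5 log₁₀ d − 5 = 11.37 + 5·2.3387 − 5 = 18.063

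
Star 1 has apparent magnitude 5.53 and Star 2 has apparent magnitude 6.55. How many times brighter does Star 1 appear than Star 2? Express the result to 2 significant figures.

Magnitude difference = -1.02
Flux ratio = 10^(−0.4 Δm) = 10^(−0.4 × -1.02) = 10^0.408 = 2.559

2.6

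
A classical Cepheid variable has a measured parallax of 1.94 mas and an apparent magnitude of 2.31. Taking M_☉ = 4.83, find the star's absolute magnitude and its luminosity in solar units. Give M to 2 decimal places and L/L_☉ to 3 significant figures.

d = 1/p = 1000/1.94 mas = 515.5 pc
M = m − 5 log₁₀ d + 5 = 2.31 − 5·2.7122 + 5 = -6.251
M − M_☉ = -6.251 − 4.83 = -11.081
L/L_☉ = 10^(−0.4 × -11.081) = 27060

M ≈ -6.25; L/L_☉ ≈ 27100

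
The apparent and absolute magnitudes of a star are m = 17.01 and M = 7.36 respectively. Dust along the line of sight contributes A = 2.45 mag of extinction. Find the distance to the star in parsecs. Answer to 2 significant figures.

m − M = 5 log₁₀(d/10 pc) + A  ⇒  17.01 − (7.36) − 2.45 = 5 log₁₀(d/10)
7.200 = 5 log₁₀(d/10)
log₁₀ d = (m − M − A)/5 + 1 = 2.4400
d = 10^2.4400 = 275.4 pc

d ≈ 280 pc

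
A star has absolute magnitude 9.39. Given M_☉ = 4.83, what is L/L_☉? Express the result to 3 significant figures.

L/L_☉ ≈ 0.0150

M − M_☉ = 9.39 − 4.83 = 4.560
L/L_☉ = 10^(−0.4 (M − M_☉)) = 10^-1.824 = 0.01500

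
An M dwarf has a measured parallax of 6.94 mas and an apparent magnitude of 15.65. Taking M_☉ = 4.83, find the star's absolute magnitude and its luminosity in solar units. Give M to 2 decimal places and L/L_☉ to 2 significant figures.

M ≈ 9.86; L/L_☉ ≈ 9.8×10^-3

d = 1/p = 1000/6.94 mas = 144.1 pc
M = m − 5 log₁₀ d + 5 = 15.65 − 5·2.1586 + 5 = 9.857
M − M_☉ = 9.857 − 4.83 = 5.027
L/L_☉ = 10^(−0.4 × 5.027) = 9.756×10^-3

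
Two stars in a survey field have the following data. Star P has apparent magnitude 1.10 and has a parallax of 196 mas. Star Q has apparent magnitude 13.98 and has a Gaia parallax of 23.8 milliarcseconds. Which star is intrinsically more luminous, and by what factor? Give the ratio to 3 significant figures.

Star P is more luminous, by a factor of 2090.

Star P: p = 196 mas = 0.196″ → d = 1/p = 5.102 pc
Star P: M = m − 5 log₁₀ d + 5 = 1.10 − 5·0.7077 + 5 = 2.561
Star Q: p = 23.8 mas = 0.0238″ → d = 1/p = 42.02 pc
Star Q: M = m − 5 log₁₀ d + 5 = 13.98 − 5·1.6234 + 5 = 10.863
ΔM = M_P − M_Q = 2.561 − (10.863) = -8.302; smaller M is more luminous → Star P.
L ratio = 10^(0.4 |ΔM|) = 10^3.321 = 2092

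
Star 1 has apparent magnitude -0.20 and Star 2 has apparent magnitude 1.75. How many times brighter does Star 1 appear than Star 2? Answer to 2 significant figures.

6.0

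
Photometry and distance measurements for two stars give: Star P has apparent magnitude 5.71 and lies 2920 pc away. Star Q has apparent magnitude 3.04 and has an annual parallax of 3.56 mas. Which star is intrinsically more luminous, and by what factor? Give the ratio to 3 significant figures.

Star P is more luminous, by a factor of 9.24.

Star P: M = m − 5 log₁₀ d + 5 = 5.71 − 5·3.4654 + 5 = -6.617
Star Q: p = 3.56 mas = 3.56×10^-3″ → d = 1/p = 280.9 pc
Star Q: M = m − 5 log₁₀ d + 5 = 3.04 − 5·2.4486 + 5 = -4.203
ΔM = M_P − M_Q = -6.617 − (-4.203) = -2.414; smaller M is more luminous → Star P.
L ratio = 10^(0.4 |ΔM|) = 10^0.966 = 9.240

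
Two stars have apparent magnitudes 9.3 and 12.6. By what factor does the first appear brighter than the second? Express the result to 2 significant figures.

Δm = 9.3 − (12.6) = -3.3
Flux ratio = 10^(−0.4 Δm) = 10^(−0.4 × -3.3) = 10^1.320 = 20.89

21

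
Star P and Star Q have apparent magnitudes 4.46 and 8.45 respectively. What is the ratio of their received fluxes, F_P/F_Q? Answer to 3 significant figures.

F_P/F_Q ≈ 39.4

Magnitude difference = -3.99
Flux ratio = 10^(−0.4 Δm) = 10^(−0.4 × -3.99) = 10^1.596 = 39.45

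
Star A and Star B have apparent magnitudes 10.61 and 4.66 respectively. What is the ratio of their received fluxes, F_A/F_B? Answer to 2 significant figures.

F_A/F_B ≈ 4.2×10^-3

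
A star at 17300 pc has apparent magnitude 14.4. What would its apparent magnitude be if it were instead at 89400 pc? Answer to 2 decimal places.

m ≈ 17.97

Flux ∝ 1/d², so Δm = 5 log₁₀(d₂/d₁) = 5 log₁₀(89400/17300) = 3.566
m₂ = m₁ + Δm = 14.4 + (3.566) = 17.966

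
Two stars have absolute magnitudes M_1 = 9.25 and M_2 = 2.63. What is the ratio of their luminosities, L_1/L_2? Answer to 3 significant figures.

L_1/L_2 ≈ 2.25×10^-3

ΔM = M_1 − M_2 = 6.62
L_1/L_2 = 10^(−0.4 ΔM) = 10^-2.648 = 2.249×10^-3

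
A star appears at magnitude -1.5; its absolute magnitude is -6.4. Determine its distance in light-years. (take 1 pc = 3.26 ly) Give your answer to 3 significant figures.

d ≈ 311 ly

μ = m − M = 4.900
m − M = 5 log₁₀ d − 5
log₁₀ d = (m − M)/5 + 1 = 1.9800
d = 10^1.9800 = 95.50 pc
= 311.3 ly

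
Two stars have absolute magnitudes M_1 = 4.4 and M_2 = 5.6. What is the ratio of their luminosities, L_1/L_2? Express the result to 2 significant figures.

ΔM = M_1 − M_2 = -1.2
L_1/L_2 = 10^(−0.4 ΔM) = 10^0.480 = 3.020

L_1/L_2 ≈ 3.0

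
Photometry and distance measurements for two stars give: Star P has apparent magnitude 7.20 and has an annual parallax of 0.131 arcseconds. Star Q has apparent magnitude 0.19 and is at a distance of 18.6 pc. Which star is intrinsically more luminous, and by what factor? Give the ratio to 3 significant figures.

Star P: d = 1/p = 1/0.131″ = 7.634 pc
Star P: M = m − 5 log₁₀ d + 5 = 7.20 − 5·0.8827 + 5 = 7.786
Star Q: M = m − 5 log₁₀ d + 5 = 0.19 − 5·1.2695 + 5 = -1.158
ΔM = M_P − M_Q = 7.786 − (-1.158) = 8.944; smaller M is more luminous → Star Q.
L ratio = 10^(0.4 |ΔM|) = 10^3.578 = 3781

Star Q is more luminous, by a factor of 3780.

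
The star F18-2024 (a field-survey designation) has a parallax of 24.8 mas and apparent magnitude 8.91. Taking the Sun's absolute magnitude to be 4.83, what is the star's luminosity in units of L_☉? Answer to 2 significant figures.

d = 1/p = 1000/24.8 mas = 40.32 pc
M = m − 5 log₁₀ d + 5 = 8.91 − 5·1.6055 + 5 = 5.882
M − M_☉ = 5.882 − 4.83 = 1.052
L/L_☉ = 10^(−0.4 × 1.052) = 0.3794

L/L_☉ ≈ 0.38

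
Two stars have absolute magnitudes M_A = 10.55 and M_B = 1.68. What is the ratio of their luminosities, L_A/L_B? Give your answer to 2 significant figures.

L_A/L_B ≈ 2.8×10^-4

ΔM = M_A − M_B = 8.87
L_A/L_B = 10^(−0.4 ΔM) = 10^-3.548 = 2.831×10^-4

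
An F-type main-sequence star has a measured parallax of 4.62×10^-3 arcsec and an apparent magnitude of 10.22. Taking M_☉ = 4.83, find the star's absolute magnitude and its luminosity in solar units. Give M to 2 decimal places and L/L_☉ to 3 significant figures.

M ≈ 3.54; L/L_☉ ≈ 3.27

d = 1/p = 1/4.62×10^-3″ = 216.5 pc
M = m − 5 log₁₀ d + 5 = 10.22 − 5·2.3354 + 5 = 3.543
M − M_☉ = 3.543 − 4.83 = -1.287
L/L_☉ = 10^(−0.4 × -1.287) = 3.271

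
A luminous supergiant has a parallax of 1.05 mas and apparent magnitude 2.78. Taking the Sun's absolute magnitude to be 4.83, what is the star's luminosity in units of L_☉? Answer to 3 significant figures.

L/L_☉ ≈ 59900

d = 1/p = 1000/1.05 mas = 952.4 pc
M = m − 5 log₁₀ d + 5 = 2.78 − 5·2.9788 + 5 = -7.114
M − M_☉ = -7.114 − 4.83 = -11.944
L/L_☉ = 10^(−0.4 × -11.944) = 59930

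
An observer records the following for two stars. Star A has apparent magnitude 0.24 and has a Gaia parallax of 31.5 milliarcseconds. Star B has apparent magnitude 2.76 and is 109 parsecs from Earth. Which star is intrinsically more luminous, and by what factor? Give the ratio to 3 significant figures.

Star A: p = 31.5 mas = 0.0315″ → d = 1/p = 31.75 pc
Star A: M = m − 5 log₁₀ d + 5 = 0.24 − 5·1.5017 + 5 = -2.268
Star B: M = m − 5 log₁₀ d + 5 = 2.76 − 5·2.0374 + 5 = -2.427
ΔM = M_A − M_B = -2.268 − (-2.427) = 0.159; smaller M is more luminous → Star B.
L ratio = 10^(0.4 |ΔM|) = 10^0.063 = 1.157

Star B is more luminous, by a factor of 1.16.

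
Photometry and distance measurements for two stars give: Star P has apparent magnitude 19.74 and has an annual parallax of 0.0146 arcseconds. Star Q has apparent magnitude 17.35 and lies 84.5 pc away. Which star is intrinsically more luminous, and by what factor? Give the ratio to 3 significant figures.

Star Q is more luminous, by a factor of 13.8.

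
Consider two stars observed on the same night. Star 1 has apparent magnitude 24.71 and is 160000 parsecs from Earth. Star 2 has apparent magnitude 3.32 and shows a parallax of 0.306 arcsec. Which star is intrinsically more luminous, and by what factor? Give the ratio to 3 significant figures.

Star 1 is more luminous, by a factor of 6.66.

Star 1: M = m − 5 log₁₀ d + 5 = 24.71 − 5·5.2041 + 5 = 3.689
Star 2: d = 1/p = 1/0.306″ = 3.268 pc
Star 2: M = m − 5 log₁₀ d + 5 = 3.32 − 5·0.5143 + 5 = 5.749
ΔM = M_1 − M_2 = 3.689 − (5.749) = -2.059; smaller M is more luminous → Star 1.
L ratio = 10^(0.4 |ΔM|) = 10^0.824 = 6.663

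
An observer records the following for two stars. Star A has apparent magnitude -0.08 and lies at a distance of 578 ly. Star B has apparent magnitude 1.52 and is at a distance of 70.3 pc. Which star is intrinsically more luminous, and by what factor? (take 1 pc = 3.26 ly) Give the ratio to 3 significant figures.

Star A is more luminous, by a factor of 27.8.

Star A: d = 578 ly / 3.26 = 177.3 pc
Star A: M = m − 5 log₁₀ d + 5 = -0.08 − 5·2.2487 + 5 = -6.324
Star B: M = m − 5 log₁₀ d + 5 = 1.52 − 5·1.8470 + 5 = -2.715
ΔM = M_A − M_B = -6.324 − (-2.715) = -3.609; smaller M is more luminous → Star A.
L ratio = 10^(0.4 |ΔM|) = 10^1.444 = 27.77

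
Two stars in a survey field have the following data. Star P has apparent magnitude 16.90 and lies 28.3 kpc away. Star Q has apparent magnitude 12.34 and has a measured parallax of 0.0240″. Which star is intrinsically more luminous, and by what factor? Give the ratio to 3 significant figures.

Star P is more luminous, by a factor of 6920.

Star P: d = 28.3 kpc = 28300 pc
Star P: M = m − 5 log₁₀ d + 5 = 16.90 − 5·4.4518 + 5 = -0.359
Star Q: d = 1/p = 1/0.0240″ = 41.67 pc
Star Q: M = m − 5 log₁₀ d + 5 = 12.34 − 5·1.6198 + 5 = 9.241
ΔM = M_P − M_Q = -0.359 − (9.241) = -9.600; smaller M is more luminous → Star P.
L ratio = 10^(0.4 |ΔM|) = 10^3.840 = 6918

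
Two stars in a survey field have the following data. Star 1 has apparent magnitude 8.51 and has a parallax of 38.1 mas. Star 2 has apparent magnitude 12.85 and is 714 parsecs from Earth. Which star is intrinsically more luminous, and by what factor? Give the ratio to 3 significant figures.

Star 2 is more luminous, by a factor of 13.6.

Star 1: p = 38.1 mas = 0.0381″ → d = 1/p = 26.25 pc
Star 1: M = m − 5 log₁₀ d + 5 = 8.51 − 5·1.4191 + 5 = 6.415
Star 2: M = m − 5 log₁₀ d + 5 = 12.85 − 5·2.8537 + 5 = 3.582
ΔM = M_1 − M_2 = 6.415 − (3.582) = 2.833; smaller M is more luminous → Star 2.
L ratio = 10^(0.4 |ΔM|) = 10^1.133 = 13.59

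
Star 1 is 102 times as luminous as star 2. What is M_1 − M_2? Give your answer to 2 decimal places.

Pogson: ΔM = −2.5 log₁₀(ratio) = −2.5 log₁₀(102) = −2.5 × 2.0086 = -5.022
Star 1 is brighter, so it has the smaller magnitude: the difference is negative.

M_1 − M_2 ≈ -5.02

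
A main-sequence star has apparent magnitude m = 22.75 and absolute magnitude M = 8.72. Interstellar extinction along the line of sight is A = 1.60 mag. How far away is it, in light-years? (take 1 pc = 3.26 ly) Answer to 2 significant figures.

d ≈ 10000 ly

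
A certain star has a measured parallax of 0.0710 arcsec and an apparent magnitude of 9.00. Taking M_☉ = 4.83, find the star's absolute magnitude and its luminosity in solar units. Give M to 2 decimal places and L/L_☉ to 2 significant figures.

d = 1/p = 1/0.0710″ = 14.08 pc
M = m − 5 log₁₀ d + 5 = 9.00 − 5·1.1487 + 5 = 8.256
M − M_☉ = 8.256 − 4.83 = 3.426
L/L_☉ = 10^(−0.4 × 3.426) = 0.04261

M ≈ 8.26; L/L_☉ ≈ 0.043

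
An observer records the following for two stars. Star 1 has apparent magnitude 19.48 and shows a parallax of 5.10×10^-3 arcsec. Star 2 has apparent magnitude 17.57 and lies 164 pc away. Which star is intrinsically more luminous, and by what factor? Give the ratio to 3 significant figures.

Star 1: d = 1/p = 1/5.10×10^-3″ = 196.1 pc
Star 1: M = m − 5 log₁₀ d + 5 = 19.48 − 5·2.2924 + 5 = 13.018
Star 2: M = m − 5 log₁₀ d + 5 = 17.57 − 5·2.2148 + 5 = 11.496
ΔM = M_1 − M_2 = 13.018 − (11.496) = 1.522; smaller M is more luminous → Star 2.
L ratio = 10^(0.4 |ΔM|) = 10^0.609 = 4.063

Star 2 is more luminous, by a factor of 4.06.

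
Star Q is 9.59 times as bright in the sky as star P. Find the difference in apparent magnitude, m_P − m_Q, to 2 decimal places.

m_P − m_Q ≈ 2.45

Pogson: Δm = −2.5 log₁₀(ratio) = −2.5 log₁₀(9.59) = −2.5 × 0.9818 = -2.455
Star Q is brighter so has the smaller magnitude: m_P − m_Q is positive.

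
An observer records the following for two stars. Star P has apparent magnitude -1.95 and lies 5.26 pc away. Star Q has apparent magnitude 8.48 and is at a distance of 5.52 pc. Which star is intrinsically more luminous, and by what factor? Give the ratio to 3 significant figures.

Star P: M = m − 5 log₁₀ d + 5 = -1.95 − 5·0.7210 + 5 = -0.555
Star Q: M = m − 5 log₁₀ d + 5 = 8.48 − 5·0.7419 + 5 = 9.770
ΔM = M_P − M_Q = -0.555 − (9.770) = -10.325; smaller M is more luminous → Star P.
L ratio = 10^(0.4 |ΔM|) = 10^4.130 = 13490

Star P is more luminous, by a factor of 13500.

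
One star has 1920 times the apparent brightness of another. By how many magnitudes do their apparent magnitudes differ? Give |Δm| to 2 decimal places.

|Δm| ≈ 8.21

Pogson: Δm = −2.5 log₁₀(ratio) = −2.5 log₁₀(1920) = −2.5 × 3.2833 = -8.208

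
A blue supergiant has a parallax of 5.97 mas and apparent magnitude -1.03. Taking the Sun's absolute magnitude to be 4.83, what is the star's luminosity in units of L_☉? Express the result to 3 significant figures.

L/L_☉ ≈ 62000

d = 1/p = 1000/5.97 mas = 167.5 pc
M = m − 5 log₁₀ d + 5 = -1.03 − 5·2.2240 + 5 = -7.150
M − M_☉ = -7.150 − 4.83 = -11.980
L/L_☉ = 10^(−0.4 × -11.980) = 61950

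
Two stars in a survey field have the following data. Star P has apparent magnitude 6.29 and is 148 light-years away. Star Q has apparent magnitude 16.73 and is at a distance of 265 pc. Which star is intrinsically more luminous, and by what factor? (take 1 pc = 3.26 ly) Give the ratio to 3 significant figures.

Star P is more luminous, by a factor of 440.

Star P: d = 148 ly / 3.26 = 45.40 pc
Star P: M = m − 5 log₁₀ d + 5 = 6.29 − 5·1.6570 + 5 = 3.005
Star Q: M = m − 5 log₁₀ d + 5 = 16.73 − 5·2.4232 + 5 = 9.614
ΔM = M_P − M_Q = 3.005 − (9.614) = -6.609; smaller M is more luminous → Star P.
L ratio = 10^(0.4 |ΔM|) = 10^2.644 = 440.1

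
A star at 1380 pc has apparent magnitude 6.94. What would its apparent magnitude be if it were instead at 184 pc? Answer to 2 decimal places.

m ≈ 2.56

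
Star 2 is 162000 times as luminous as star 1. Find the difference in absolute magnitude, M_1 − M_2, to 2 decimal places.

M_1 − M_2 ≈ 13.02

Pogson: ΔM = −2.5 log₁₀(ratio) = −2.5 log₁₀(162000) = −2.5 × 5.2095 = -13.024
Star 2 is brighter so has the smaller magnitude: M_1 − M_2 is positive.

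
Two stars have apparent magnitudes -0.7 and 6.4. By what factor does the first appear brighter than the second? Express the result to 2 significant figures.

690

Δm = -0.7 − (6.4) = -7.1
Flux ratio = 10^(−0.4 Δm) = 10^(−0.4 × -7.1) = 10^2.840 = 691.8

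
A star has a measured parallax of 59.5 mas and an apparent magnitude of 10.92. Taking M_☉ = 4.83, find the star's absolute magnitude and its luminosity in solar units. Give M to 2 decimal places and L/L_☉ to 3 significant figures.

d = 1/p = 1000/59.5 mas = 16.81 pc
M = m − 5 log₁₀ d + 5 = 10.92 − 5·1.2255 + 5 = 9.793
M − M_☉ = 9.793 − 4.83 = 4.963
L/L_☉ = 10^(−0.4 × 4.963) = 0.01035

M ≈ 9.79; L/L_☉ ≈ 0.0104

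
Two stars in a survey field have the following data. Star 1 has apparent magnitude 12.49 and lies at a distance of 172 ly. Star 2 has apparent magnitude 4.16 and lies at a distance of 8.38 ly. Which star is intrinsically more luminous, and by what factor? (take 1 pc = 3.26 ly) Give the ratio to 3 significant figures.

Star 2 is more luminous, by a factor of 5.10.

Star 1: d = 172 ly / 3.26 = 52.76 pc
Star 1: M = m − 5 log₁₀ d + 5 = 12.49 − 5·1.7223 + 5 = 8.878
Star 2: d = 8.38 ly / 3.26 = 2.571 pc
Star 2: M = m − 5 log₁₀ d + 5 = 4.16 − 5·0.4100 + 5 = 7.110
ΔM = M_1 − M_2 = 8.878 − (7.110) = 1.769; smaller M is more luminous → Star 2.
L ratio = 10^(0.4 |ΔM|) = 10^0.707 = 5.098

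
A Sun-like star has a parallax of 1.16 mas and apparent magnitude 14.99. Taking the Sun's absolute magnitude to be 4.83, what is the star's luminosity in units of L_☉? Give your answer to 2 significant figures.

L/L_☉ ≈ 0.64

d = 1/p = 1000/1.16 mas = 862.1 pc
M = m − 5 log₁₀ d + 5 = 14.99 − 5·2.9355 + 5 = 5.312
M − M_☉ = 5.312 − 4.83 = 0.482
L/L_☉ = 10^(−0.4 × 0.482) = 0.6413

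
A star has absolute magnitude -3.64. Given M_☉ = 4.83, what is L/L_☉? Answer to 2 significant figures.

L/L_☉ ≈ 2400

M − M_☉ = -3.64 − 4.83 = -8.470
L/L_☉ = 10^(−0.4 (M − M_☉)) = 10^3.388 = 2443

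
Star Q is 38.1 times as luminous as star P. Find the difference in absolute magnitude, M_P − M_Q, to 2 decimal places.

M_P − M_Q ≈ 3.95

Pogson: ΔM = −2.5 log₁₀(ratio) = −2.5 log₁₀(38.1) = −2.5 × 1.5809 = -3.952
Star Q is brighter so has the smaller magnitude: M_P − M_Q is positive.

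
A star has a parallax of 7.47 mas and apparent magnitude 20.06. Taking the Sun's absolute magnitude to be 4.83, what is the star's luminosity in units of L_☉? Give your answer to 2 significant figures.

L/L_☉ ≈ 1.4×10^-4

d = 1/p = 1000/7.47 mas = 133.9 pc
M = m − 5 log₁₀ d + 5 = 20.06 − 5·2.1267 + 5 = 14.427
M − M_☉ = 14.427 − 4.83 = 9.597
L/L_☉ = 10^(−0.4 × 9.597) = 1.450×10^-4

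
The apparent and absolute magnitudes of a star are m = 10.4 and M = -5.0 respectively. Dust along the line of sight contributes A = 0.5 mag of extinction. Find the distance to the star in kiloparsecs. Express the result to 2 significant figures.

d ≈ 9.5 kpc

m − M = 5 log₁₀(d/10 pc) + A  ⇒  10.4 − (-5.0) − 0.5 = 5 log₁₀(d/10)
14.900 = 5 log₁₀(d/10)
log₁₀ d = (m − M − A)/5 + 1 = 3.9800
d = 10^3.9800 = 9550 pc
= 9.550 kpc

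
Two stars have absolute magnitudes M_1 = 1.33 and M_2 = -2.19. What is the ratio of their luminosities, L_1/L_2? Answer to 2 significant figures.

ΔM = M_1 − M_2 = 3.52
L_1/L_2 = 10^(−0.4 ΔM) = 10^-1.408 = 0.03908

L_1/L_2 ≈ 0.039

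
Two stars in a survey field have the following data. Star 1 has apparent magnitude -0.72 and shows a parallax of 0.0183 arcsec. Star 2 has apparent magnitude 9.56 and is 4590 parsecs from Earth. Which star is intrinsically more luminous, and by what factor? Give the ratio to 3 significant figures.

Star 1: d = 1/p = 1/0.0183″ = 54.64 pc
Star 1: M = m − 5 log₁₀ d + 5 = -0.72 − 5·1.7375 + 5 = -4.408
Star 2: M = m − 5 log₁₀ d + 5 = 9.56 − 5·3.6618 + 5 = -3.749
ΔM = M_1 − M_2 = -4.408 − (-3.749) = -0.659; smaller M is more luminous → Star 1.
L ratio = 10^(0.4 |ΔM|) = 10^0.263 = 1.834

Star 1 is more luminous, by a factor of 1.83.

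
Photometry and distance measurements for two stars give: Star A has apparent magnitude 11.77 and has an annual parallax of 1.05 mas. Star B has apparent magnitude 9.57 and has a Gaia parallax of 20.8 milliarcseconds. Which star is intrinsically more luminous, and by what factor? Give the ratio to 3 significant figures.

Star A is more luminous, by a factor of 51.7.

Star A: p = 1.05 mas = 1.05×10^-3″ → d = 1/p = 952.4 pc
Star A: M = m − 5 log₁₀ d + 5 = 11.77 − 5·2.9788 + 5 = 1.876
Star B: p = 20.8 mas = 0.0208″ → d = 1/p = 48.08 pc
Star B: M = m − 5 log₁₀ d + 5 = 9.57 − 5·1.6819 + 5 = 6.160
ΔM = M_A − M_B = 1.876 − (6.160) = -4.284; smaller M is more luminous → Star A.
L ratio = 10^(0.4 |ΔM|) = 10^1.714 = 51.73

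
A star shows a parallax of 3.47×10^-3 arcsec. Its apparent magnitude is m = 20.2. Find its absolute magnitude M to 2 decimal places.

d = 1/p = 1/3.47×10^-3″ = 288.2 pc
5 log₁₀(d/10 pc) = 5 log₁₀(288.2) − 5 = 7.298
M = m − 5 log₁₀(d/10) = 20.2 − 7.298 = 12.902

M ≈ 12.90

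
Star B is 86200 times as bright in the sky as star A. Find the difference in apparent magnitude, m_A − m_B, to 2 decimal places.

Pogson: Δm = −2.5 log₁₀(ratio) = −2.5 log₁₀(86200) = −2.5 × 4.9355 = -12.339
Star B is brighter so has the smaller magnitude: m_A − m_B is positive.

m_A − m_B ≈ 12.34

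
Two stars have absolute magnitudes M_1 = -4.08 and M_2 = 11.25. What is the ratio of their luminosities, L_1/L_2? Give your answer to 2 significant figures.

L_1/L_2 ≈ 1.4×10^6

ΔM = M_1 − M_2 = -15.33
L_1/L_2 = 10^(−0.4 ΔM) = 10^6.132 = 1.355×10^6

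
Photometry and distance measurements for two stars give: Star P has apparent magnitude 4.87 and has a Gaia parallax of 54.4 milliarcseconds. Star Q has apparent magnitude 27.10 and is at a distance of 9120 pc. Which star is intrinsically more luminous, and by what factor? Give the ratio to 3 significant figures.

Star P is more luminous, by a factor of 3170.

Star P: p = 54.4 mas = 0.0544″ → d = 1/p = 18.38 pc
Star P: M = m − 5 log₁₀ d + 5 = 4.87 − 5·1.2644 + 5 = 3.548
Star Q: M = m − 5 log₁₀ d + 5 = 27.10 − 5·3.9600 + 5 = 12.300
ΔM = M_P − M_Q = 3.548 − (12.300) = -8.752; smaller M is more luminous → Star P.
L ratio = 10^(0.4 |ΔM|) = 10^3.501 = 3168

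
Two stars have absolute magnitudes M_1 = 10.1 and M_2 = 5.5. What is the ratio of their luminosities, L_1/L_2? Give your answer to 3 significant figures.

ΔM = M_1 − M_2 = 4.6
L_1/L_2 = 10^(−0.4 ΔM) = 10^-1.840 = 0.01445

L_1/L_2 ≈ 0.0145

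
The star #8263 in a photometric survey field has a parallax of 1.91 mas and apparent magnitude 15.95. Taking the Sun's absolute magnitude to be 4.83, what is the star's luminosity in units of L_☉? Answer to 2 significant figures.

L/L_☉ ≈ 0.098

d = 1/p = 1000/1.91 mas = 523.6 pc
M = m − 5 log₁₀ d + 5 = 15.95 − 5·2.7190 + 5 = 7.355
M − M_☉ = 7.355 − 4.83 = 2.525
L/L_☉ = 10^(−0.4 × 2.525) = 0.09771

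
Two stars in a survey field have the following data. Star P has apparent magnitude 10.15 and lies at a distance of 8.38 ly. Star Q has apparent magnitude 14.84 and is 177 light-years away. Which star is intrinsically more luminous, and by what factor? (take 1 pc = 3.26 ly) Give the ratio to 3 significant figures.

Star P: d = 8.38 ly / 3.26 = 2.571 pc
Star P: M = m − 5 log₁₀ d + 5 = 10.15 − 5·0.4100 + 5 = 13.100
Star Q: d = 177 ly / 3.26 = 54.29 pc
Star Q: M = m − 5 log₁₀ d + 5 = 14.84 − 5·1.7348 + 5 = 11.166
ΔM = M_P − M_Q = 13.100 − (11.166) = 1.934; smaller M is more luminous → Star Q.
L ratio = 10^(0.4 |ΔM|) = 10^0.773 = 5.936

Star Q is more luminous, by a factor of 5.94.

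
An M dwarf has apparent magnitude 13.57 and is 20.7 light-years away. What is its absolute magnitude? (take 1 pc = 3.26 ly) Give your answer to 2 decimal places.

d = 20.7 ly / 3.26 = 6.350 pc
5 log₁₀(d/10 pc) = 5 log₁₀(6.350) − 5 = -0.986
M = m − 5 log₁₀(d/10) = 13.57 + 0.986 = 14.556

M ≈ 14.56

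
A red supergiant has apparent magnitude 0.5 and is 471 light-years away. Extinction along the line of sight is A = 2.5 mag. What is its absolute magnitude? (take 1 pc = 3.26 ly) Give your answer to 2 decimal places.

M ≈ -7.80

d = 471 ly / 3.26 = 144.5 pc
5 log₁₀(d/10 pc) = 5 log₁₀(144.5) − 5 = 5.799
M = m − 5 log₁₀(d/10) − A = 0.5 − 5.799 − 2.5 = -7.799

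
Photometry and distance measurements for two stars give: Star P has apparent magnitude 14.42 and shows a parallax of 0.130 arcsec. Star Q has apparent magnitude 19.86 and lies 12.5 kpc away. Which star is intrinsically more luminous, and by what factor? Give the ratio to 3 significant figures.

Star P: d = 1/p = 1/0.130″ = 7.692 pc
Star P: M = m − 5 log₁₀ d + 5 = 14.42 − 5·0.8861 + 5 = 14.990
Star Q: d = 12.5 kpc = 12500 pc
Star Q: M = m − 5 log₁₀ d + 5 = 19.86 − 5·4.0969 + 5 = 4.375
ΔM = M_P − M_Q = 14.990 − (4.375) = 10.614; smaller M is more luminous → Star Q.
L ratio = 10^(0.4 |ΔM|) = 10^4.246 = 17610

Star Q is more luminous, by a factor of 17600.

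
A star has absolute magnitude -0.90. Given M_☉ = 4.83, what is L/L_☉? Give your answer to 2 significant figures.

M − M_☉ = -0.90 − 4.83 = -5.730
L/L_☉ = 10^(−0.4 (M − M_☉)) = 10^2.292 = 195.9

L/L_☉ ≈ 200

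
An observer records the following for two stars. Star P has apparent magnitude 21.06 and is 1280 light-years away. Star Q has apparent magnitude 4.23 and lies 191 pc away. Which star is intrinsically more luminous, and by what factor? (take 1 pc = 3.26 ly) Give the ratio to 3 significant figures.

Star Q is more luminous, by a factor of 1.28×10^6.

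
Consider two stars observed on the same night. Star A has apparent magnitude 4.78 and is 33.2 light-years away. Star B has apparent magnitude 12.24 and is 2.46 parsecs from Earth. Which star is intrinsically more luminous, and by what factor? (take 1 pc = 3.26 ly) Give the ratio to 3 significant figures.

Star A: d = 33.2 ly / 3.26 = 10.18 pc
Star A: M = m − 5 log₁₀ d + 5 = 4.78 − 5·1.0079 + 5 = 4.740
Star B: M = m − 5 log₁₀ d + 5 = 12.24 − 5·0.3909 + 5 = 15.285
ΔM = M_A − M_B = 4.740 − (15.285) = -10.545; smaller M is more luminous → Star A.
L ratio = 10^(0.4 |ΔM|) = 10^4.218 = 16520

Star A is more luminous, by a factor of 16500.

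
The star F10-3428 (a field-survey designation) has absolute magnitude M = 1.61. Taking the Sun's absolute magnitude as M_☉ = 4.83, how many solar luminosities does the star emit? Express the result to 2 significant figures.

M − M_☉ = 1.61 − 4.83 = -3.220
L/L_☉ = 10^(−0.4 (M − M_☉)) = 10^1.288 = 19.41

L/L_☉ ≈ 19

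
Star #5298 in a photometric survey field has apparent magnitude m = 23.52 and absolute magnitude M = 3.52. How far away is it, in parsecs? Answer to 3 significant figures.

d ≈ 100000 pc

μ = m − M = 20.000
m − M = 5 log₁₀ d − 5
log₁₀ d = (m − M)/5 + 1 = 5.0000
d = 10^5.0000 = 100000 pc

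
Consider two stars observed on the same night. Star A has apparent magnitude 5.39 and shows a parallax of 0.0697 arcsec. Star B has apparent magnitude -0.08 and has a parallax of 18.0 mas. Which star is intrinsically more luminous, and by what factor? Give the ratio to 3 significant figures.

Star B is more luminous, by a factor of 2310.

Star A: d = 1/p = 1/0.0697″ = 14.35 pc
Star A: M = m − 5 log₁₀ d + 5 = 5.39 − 5·1.1568 + 5 = 4.606
Star B: p = 18.0 mas = 0.0180″ → d = 1/p = 55.56 pc
Star B: M = m − 5 log₁₀ d + 5 = -0.08 − 5·1.7447 + 5 = -3.804
ΔM = M_A − M_B = 4.606 − (-3.804) = 8.410; smaller M is more luminous → Star B.
L ratio = 10^(0.4 |ΔM|) = 10^3.364 = 2312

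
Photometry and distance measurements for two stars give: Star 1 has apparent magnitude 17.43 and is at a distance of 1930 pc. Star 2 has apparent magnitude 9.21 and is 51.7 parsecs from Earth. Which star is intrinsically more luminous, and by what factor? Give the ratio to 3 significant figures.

Star 2 is more luminous, by a factor of 1.39.

Star 1: M = m − 5 log₁₀ d + 5 = 17.43 − 5·3.2856 + 5 = 6.002
Star 2: M = m − 5 log₁₀ d + 5 = 9.21 − 5·1.7135 + 5 = 5.643
ΔM = M_1 − M_2 = 6.002 − (5.643) = 0.360; smaller M is more luminous → Star 2.
L ratio = 10^(0.4 |ΔM|) = 10^0.144 = 1.393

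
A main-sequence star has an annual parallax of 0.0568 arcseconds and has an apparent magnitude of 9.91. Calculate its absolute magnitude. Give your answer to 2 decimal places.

d = 1/p = 1/0.0568″ = 17.61 pc
5 log₁₀(d/10 pc) = 5 log₁₀(17.61) − 5 = 1.228
M = m − 5 log₁₀(d/10) = 9.91 − 1.228 = 8.682

M ≈ 8.68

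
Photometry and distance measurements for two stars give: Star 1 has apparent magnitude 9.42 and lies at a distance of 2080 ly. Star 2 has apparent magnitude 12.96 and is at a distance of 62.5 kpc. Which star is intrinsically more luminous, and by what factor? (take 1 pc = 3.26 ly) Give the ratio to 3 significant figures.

Star 2 is more luminous, by a factor of 368.

Star 1: d = 2080 ly / 3.26 = 638.0 pc
Star 1: M = m − 5 log₁₀ d + 5 = 9.42 − 5·2.8048 + 5 = 0.396
Star 2: d = 62.5 kpc = 62500 pc
Star 2: M = m − 5 log₁₀ d + 5 = 12.96 − 5·4.7959 + 5 = -6.019
ΔM = M_1 − M_2 = 0.396 − (-6.019) = 6.415; smaller M is more luminous → Star 2.
L ratio = 10^(0.4 |ΔM|) = 10^2.566 = 368.2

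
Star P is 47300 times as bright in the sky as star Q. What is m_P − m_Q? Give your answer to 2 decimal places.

Pogson: Δm = −2.5 log₁₀(ratio) = −2.5 log₁₀(47300) = −2.5 × 4.6749 = -11.687
Star P is brighter, so it has the smaller magnitude: the difference is negative.

m_P − m_Q ≈ -11.69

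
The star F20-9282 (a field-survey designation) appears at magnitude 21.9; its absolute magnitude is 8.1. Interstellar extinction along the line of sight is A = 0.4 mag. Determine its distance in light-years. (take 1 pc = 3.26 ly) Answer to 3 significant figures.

m − M = 5 log₁₀(d/10 pc) + A  ⇒  21.9 − (8.1) − 0.4 = 5 log₁₀(d/10)
13.400 = 5 log₁₀(d/10)
log₁₀ d = (m − M − A)/5 + 1 = 3.6800
d = 10^3.6800 = 4786 pc
= 15600 ly

d ≈ 15600 ly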